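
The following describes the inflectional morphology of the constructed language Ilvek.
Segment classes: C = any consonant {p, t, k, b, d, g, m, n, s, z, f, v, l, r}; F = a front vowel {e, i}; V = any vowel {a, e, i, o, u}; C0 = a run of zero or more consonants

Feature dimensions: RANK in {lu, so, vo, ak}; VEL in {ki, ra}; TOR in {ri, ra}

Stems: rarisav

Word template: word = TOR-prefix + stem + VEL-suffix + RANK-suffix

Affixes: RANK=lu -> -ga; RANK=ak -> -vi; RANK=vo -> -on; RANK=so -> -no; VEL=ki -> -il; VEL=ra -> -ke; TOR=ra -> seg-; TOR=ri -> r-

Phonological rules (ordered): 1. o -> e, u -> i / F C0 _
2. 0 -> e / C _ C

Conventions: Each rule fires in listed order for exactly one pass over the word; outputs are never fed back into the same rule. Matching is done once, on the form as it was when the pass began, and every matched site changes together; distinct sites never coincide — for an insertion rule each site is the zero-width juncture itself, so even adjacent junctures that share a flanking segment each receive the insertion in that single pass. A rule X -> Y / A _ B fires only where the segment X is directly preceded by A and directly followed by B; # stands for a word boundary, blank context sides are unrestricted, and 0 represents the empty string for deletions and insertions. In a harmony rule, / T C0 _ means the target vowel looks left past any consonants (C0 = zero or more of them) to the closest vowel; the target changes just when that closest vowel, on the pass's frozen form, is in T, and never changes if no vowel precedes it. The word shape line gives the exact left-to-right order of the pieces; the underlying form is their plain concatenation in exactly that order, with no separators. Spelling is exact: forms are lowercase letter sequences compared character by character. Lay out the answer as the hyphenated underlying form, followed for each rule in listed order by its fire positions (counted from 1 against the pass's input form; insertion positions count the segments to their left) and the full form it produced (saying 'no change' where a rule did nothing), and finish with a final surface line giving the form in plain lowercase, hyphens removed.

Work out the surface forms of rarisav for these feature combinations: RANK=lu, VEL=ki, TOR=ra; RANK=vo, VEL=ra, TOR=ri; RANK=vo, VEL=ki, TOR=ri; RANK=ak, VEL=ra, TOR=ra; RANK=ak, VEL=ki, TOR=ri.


cell RANK=lu, VEL=ki, TOR=ra:
underlying: seg-rarisav-il-ga
1. o -> e, u -> i / F C0 _: no change
2. 0 -> e / C _ C: inserts after position(s) 3, 12: segerarisavilega
surface: segerarisavilega

cell RANK=vo, VEL=ra, TOR=ri:
underlying: r-rarisav-ke-on
1. o -> e, u -> i / F C0 _: fires at position(s) 11: rrarisavkeen
2. 0 -> e / C _ C: inserts after position(s) 1, 8: rerarisavekeen
surface: rerarisavekeen

cell RANK=vo, VEL=ki, TOR=ri:
underlying: r-rarisav-il-on
1. o -> e, u -> i / F C0 _: fires at position(s) 11: rrarisavilen
2. 0 -> e / C _ C: inserts after position(s) 1: rerarisavilen
surface: rerarisavilen

cell RANK=ak, VEL=ra, TOR=ra:
underlying: seg-rarisav-ke-vi
1. o -> e, u -> i / F C0 _: no change
2. 0 -> e / C _ C: inserts after position(s) 3, 10: segerarisavekevi
surface: segerarisavekevi

cell RANK=ak, VEL=ki, TOR=ri:
underlying: r-rarisav-il-vi
1. o -> e, u -> i / F C0 _: no change
2. 0 -> e / C _ C: inserts after position(s) 1, 10: rerarisavilevi
surface: rerarisavilevi


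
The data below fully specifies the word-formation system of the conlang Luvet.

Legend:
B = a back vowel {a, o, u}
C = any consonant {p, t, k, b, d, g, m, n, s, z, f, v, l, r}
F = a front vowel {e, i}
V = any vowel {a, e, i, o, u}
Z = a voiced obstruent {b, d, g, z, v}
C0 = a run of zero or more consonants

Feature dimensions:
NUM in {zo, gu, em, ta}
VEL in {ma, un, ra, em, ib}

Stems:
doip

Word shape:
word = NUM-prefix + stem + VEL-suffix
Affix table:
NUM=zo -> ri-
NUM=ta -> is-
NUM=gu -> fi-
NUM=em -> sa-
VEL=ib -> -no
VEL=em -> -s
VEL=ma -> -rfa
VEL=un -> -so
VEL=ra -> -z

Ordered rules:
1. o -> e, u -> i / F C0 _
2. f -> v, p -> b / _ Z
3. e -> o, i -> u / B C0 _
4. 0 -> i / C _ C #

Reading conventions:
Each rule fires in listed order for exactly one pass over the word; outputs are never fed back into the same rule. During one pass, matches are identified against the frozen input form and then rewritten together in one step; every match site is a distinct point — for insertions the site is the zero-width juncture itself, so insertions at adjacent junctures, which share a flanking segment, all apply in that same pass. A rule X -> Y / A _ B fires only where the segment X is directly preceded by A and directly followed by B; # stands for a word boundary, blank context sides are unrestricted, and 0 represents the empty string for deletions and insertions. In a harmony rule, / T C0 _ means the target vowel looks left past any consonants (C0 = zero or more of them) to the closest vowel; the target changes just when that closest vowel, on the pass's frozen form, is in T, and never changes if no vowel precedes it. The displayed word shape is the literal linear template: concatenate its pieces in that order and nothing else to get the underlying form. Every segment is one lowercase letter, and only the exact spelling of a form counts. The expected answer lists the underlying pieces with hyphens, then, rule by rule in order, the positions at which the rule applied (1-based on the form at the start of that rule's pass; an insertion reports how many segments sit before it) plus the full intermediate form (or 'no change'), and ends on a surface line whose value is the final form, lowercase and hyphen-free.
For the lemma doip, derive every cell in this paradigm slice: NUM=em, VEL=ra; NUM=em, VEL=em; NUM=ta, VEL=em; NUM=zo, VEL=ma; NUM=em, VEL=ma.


cell NUM=em, VEL=ra:
underlying: sa-doip-z
1. o -> e, u -> i / F C0 _: no change
2. f -> v, p -> b / _ Z: fires at position(s) 6: sadoibz
3. e -> o, i -> u / B C0 _: fires at position(s) 5: sadoubz
4. 0 -> i / C _ C #: inserts after position(s) 6: sadoubiz
surface: sadoubiz

cell NUM=em, VEL=em:
underlying: sa-doip-s
1. o -> e, u -> i / F C0 _: no change
2. f -> v, p -> b / _ Z: no change
3. e -> o, i -> u / B C0 _: fires at position(s) 5: sadoups
4. 0 -> i / C _ C #: inserts after position(s) 6: sadoupis
surface: sadoupis

cell NUM=ta, VEL=em:
underlying: is-doip-s
1. o -> e, u -> i / F C0 _: fires at position(s) 4: isdeips
2. f -> v, p -> b / _ Z: no change
3. e -> o, i -> u / B C0 _: no change
4. 0 -> i / C _ C #: inserts after position(s) 6: isdeipis
surface: isdeipis

cell NUM=zo, VEL=ma:
underlying: ri-doip-rfa
1. o -> e, u -> i / F C0 _: fires at position(s) 4: rideiprfa
2. f -> v, p -> b / _ Z: no change
3. e -> o, i -> u / B C0 _: no change
4. 0 -> i / C _ C #: no change
surface: rideiprfa

cell NUM=em, VEL=ma:
underlying: sa-doip-rfa
1. o -> e, u -> i / F C0 _: no change
2. f -> v, p -> b / _ Z: no change
3. e -> o, i -> u / B C0 _: fires at position(s) 5: sadouprfa
4. 0 -> i / C _ C #: no change
surface: sadouprfa


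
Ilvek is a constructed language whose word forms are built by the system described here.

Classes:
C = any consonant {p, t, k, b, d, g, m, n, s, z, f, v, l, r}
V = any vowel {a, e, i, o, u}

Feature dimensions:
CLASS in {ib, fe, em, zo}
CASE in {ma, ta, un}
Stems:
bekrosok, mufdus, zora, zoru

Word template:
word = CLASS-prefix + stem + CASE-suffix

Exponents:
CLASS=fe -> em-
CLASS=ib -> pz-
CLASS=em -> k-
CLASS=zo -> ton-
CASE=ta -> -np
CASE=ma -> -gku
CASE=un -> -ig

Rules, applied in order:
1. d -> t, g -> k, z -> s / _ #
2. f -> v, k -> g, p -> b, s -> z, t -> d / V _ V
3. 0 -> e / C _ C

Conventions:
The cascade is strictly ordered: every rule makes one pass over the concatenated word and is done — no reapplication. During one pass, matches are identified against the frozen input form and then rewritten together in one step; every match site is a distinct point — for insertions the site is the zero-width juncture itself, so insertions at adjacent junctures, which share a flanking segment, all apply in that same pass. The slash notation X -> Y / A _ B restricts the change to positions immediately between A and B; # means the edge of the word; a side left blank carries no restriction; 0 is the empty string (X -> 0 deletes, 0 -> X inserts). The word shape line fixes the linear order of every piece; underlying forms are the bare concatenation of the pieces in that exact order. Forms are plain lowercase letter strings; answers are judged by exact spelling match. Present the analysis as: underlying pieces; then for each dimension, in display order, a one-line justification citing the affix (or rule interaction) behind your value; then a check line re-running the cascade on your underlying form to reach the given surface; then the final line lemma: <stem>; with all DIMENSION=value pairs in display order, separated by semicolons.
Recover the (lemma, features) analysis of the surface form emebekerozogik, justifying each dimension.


underlying: em-bekrosok-ig
CLASS=fe - signalled by the affix em-
CASE=un - signalled by the affix -ig
check: embekrosokig -> embekrosokik -> embekrozogik -> emebekerozogik
lemma: bekrosok; CLASS=fe; CASE=un


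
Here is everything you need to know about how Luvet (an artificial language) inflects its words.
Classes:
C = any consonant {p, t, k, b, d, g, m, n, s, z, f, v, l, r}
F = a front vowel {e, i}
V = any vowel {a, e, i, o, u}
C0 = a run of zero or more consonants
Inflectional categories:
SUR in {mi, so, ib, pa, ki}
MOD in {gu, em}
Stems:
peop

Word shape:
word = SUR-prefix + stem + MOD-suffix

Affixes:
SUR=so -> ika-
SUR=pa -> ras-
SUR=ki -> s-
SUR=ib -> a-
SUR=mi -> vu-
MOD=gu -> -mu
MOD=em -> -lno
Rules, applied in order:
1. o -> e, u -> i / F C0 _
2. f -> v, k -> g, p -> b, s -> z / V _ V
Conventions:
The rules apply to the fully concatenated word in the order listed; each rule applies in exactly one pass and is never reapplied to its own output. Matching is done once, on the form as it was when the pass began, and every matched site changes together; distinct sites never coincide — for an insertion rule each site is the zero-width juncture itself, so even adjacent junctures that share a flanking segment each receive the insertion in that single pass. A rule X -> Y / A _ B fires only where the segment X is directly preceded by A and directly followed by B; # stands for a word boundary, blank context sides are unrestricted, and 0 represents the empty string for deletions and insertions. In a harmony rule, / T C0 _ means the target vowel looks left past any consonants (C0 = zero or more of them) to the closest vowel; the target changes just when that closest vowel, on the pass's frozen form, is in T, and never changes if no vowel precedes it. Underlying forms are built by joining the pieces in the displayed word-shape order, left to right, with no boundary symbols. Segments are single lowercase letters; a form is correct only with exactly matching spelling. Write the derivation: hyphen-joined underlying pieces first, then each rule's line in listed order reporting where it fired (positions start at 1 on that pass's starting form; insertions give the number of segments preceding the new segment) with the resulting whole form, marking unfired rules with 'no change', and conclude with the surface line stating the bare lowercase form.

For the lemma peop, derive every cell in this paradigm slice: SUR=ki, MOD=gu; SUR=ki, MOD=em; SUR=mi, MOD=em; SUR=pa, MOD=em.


cell SUR=ki, MOD=gu:
underlying: s-peop-mu
1. o -> e, u -> i / F C0 _: fires at position(s) 4: speepmu
2. f -> v, k -> g, p -> b, s -> z / V _ V: no change
surface: speepmu

cell SUR=ki, MOD=em:
underlying: s-peop-lno
1. o -> e, u -> i / F C0 _: fires at position(s) 4: speeplno
2. f -> v, k -> g, p -> b, s -> z / V _ V: no change
surface: speeplno

cell SUR=mi, MOD=em:
underlying: vu-peop-lno
1. o -> e, u -> i / F C0 _: fires at position(s) 5: vupeeplno
2. f -> v, k -> g, p -> b, s -> z / V _ V: fires at position(s) 3: vubeeplno
surface: vubeeplno

cell SUR=pa, MOD=em:
underlying: ras-peop-lno
1. o -> e, u -> i / F C0 _: fires at position(s) 6: raspeeplno
2. f -> v, k -> g, p -> b, s -> z / V _ V: no change
surface: raspeeplno


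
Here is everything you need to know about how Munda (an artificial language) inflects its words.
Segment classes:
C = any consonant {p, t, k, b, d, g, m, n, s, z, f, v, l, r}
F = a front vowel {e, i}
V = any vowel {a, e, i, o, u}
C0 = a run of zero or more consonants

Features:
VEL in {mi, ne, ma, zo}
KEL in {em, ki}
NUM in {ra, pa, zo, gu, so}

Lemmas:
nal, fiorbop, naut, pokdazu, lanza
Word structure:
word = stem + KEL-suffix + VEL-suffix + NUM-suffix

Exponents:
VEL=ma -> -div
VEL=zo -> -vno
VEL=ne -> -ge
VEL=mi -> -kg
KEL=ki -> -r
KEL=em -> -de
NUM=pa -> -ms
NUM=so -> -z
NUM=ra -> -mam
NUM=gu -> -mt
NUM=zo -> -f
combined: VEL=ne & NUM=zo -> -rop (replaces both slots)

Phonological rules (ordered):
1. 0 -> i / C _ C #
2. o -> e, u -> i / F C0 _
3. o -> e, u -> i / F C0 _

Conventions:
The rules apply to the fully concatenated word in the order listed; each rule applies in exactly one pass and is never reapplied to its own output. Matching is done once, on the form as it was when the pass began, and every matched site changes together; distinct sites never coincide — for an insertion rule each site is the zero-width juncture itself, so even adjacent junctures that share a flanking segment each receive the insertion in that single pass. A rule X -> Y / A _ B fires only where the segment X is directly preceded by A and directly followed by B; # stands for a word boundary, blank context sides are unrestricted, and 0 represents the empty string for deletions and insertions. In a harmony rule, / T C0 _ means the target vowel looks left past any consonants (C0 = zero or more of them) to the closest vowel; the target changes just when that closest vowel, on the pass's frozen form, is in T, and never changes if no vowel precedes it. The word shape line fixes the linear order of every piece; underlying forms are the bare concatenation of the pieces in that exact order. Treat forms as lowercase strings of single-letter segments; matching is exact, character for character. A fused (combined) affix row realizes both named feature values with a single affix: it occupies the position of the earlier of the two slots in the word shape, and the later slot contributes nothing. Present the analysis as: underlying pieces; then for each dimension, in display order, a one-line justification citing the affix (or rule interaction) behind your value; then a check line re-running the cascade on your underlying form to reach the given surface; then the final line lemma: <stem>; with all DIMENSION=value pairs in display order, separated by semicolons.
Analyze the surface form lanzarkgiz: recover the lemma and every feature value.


underlying: lanza-r-kg-z
VEL=mi - signalled by the affix -kg
KEL=ki - signalled by the affix -r
NUM=so - signalled by the affix -z
check: lanzarkgz -> lanzarkgiz -> lanzarkgiz -> lanzarkgiz
lemma: lanza; VEL=mi; KEL=ki; NUM=so


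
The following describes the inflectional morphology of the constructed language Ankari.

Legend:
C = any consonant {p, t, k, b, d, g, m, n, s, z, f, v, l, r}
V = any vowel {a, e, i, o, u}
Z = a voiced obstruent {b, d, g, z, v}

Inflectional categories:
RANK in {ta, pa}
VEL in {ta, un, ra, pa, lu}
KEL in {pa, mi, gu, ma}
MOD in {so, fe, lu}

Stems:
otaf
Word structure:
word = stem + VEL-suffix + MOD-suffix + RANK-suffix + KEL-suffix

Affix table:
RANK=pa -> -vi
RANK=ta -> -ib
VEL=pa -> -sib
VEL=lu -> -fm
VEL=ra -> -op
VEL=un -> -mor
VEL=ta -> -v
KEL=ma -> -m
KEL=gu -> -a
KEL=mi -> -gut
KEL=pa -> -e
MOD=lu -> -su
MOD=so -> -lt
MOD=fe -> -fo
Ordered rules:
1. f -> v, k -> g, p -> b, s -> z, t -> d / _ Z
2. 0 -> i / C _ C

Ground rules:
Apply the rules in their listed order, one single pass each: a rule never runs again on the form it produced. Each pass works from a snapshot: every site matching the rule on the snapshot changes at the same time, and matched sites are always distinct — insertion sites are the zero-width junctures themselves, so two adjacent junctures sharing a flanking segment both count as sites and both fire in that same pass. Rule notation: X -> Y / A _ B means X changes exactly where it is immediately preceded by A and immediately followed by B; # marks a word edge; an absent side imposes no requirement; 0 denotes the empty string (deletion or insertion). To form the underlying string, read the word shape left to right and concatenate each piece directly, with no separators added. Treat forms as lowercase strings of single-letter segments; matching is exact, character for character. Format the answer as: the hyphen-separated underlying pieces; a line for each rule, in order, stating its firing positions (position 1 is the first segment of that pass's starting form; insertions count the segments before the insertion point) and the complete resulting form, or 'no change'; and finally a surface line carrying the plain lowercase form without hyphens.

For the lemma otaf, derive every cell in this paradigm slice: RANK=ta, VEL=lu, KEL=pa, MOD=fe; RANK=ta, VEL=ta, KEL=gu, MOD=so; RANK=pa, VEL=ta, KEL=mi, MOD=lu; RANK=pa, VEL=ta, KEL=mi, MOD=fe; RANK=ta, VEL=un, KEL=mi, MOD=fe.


cell RANK=ta, VEL=lu, KEL=pa, MOD=fe:
underlying: otaf-fm-fo-ib-e
1. f -> v, k -> g, p -> b, s -> z, t -> d / _ Z: no change
2. 0 -> i / C _ C: inserts after position(s) 4, 5, 6: otafifimifoibe
surface: otafifimifoibe

cell RANK=ta, VEL=ta, KEL=gu, MOD=so:
underlying: otaf-v-lt-ib-a
1. f -> v, k -> g, p -> b, s -> z, t -> d / _ Z: fires at position(s) 4: otavvltiba
2. 0 -> i / C _ C: inserts after position(s) 4, 5, 6: otavivilitiba
surface: otavivilitiba

cell RANK=pa, VEL=ta, KEL=mi, MOD=lu:
underlying: otaf-v-su-vi-gut
1. f -> v, k -> g, p -> b, s -> z, t -> d / _ Z: fires at position(s) 4: otavvsuvigut
2. 0 -> i / C _ C: inserts after position(s) 4, 5: otavivisuvigut
surface: otavivisuvigut

cell RANK=pa, VEL=ta, KEL=mi, MOD=fe:
underlying: otaf-v-fo-vi-gut
1. f -> v, k -> g, p -> b, s -> z, t -> d / _ Z: fires at position(s) 4: otavvfovigut
2. 0 -> i / C _ C: inserts after position(s) 4, 5: otavivifovigut
surface: otavivifovigut

cell RANK=ta, VEL=un, KEL=mi, MOD=fe:
underlying: otaf-mor-fo-ib-gut
1. f -> v, k -> g, p -> b, s -> z, t -> d / _ Z: no change
2. 0 -> i / C _ C: inserts after position(s) 4, 7, 11: otafimorifoibigut
surface: otafimorifoibigut


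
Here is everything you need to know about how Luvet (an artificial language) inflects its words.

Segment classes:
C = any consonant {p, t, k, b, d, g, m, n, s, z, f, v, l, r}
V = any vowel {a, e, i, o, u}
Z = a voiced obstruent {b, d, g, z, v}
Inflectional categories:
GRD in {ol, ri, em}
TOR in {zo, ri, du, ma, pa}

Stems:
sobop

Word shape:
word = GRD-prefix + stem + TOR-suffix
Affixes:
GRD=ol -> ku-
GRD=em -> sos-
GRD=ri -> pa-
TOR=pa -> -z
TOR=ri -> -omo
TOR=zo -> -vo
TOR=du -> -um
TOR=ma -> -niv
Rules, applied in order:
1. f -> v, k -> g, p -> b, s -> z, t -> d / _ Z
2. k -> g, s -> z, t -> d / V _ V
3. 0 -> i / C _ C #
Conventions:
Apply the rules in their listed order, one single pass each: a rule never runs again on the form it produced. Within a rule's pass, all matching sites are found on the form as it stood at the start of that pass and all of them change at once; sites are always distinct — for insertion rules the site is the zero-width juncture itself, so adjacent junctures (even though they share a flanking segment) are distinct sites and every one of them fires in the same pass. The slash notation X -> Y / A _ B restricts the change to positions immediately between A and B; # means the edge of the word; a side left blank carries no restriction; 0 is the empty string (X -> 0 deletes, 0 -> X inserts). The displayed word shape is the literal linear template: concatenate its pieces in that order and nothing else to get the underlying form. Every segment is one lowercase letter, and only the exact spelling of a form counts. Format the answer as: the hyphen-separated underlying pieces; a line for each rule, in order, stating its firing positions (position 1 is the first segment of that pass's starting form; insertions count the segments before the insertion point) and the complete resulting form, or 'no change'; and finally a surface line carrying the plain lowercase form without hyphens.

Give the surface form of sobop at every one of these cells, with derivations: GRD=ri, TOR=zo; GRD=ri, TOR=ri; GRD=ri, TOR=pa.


cell GRD=ri, TOR=zo:
underlying: pa-sobop-vo
1. f -> v, k -> g, p -> b, s -> z, t -> d / _ Z: fires at position(s) 7: pasobobvo
2. k -> g, s -> z, t -> d / V _ V: fires at position(s) 3: pazobobvo
3. 0 -> i / C _ C #: no change
surface: pazobobvo

cell GRD=ri, TOR=ri:
underlying: pa-sobop-omo
1. f -> v, k -> g, p -> b, s -> z, t -> d / _ Z: no change
2. k -> g, s -> z, t -> d / V _ V: fires at position(s) 3: pazobopomo
3. 0 -> i / C _ C #: no change
surface: pazobopomo

cell GRD=ri, TOR=pa:
underlying: pa-sobop-z
1. f -> v, k -> g, p -> b, s -> z, t -> d / _ Z: fires at position(s) 7: pasobobz
2. k -> g, s -> z, t -> d / V _ V: fires at position(s) 3: pazobobz
3. 0 -> i / C _ C #: inserts after position(s) 7: pazobobiz
surface: pazobobiz


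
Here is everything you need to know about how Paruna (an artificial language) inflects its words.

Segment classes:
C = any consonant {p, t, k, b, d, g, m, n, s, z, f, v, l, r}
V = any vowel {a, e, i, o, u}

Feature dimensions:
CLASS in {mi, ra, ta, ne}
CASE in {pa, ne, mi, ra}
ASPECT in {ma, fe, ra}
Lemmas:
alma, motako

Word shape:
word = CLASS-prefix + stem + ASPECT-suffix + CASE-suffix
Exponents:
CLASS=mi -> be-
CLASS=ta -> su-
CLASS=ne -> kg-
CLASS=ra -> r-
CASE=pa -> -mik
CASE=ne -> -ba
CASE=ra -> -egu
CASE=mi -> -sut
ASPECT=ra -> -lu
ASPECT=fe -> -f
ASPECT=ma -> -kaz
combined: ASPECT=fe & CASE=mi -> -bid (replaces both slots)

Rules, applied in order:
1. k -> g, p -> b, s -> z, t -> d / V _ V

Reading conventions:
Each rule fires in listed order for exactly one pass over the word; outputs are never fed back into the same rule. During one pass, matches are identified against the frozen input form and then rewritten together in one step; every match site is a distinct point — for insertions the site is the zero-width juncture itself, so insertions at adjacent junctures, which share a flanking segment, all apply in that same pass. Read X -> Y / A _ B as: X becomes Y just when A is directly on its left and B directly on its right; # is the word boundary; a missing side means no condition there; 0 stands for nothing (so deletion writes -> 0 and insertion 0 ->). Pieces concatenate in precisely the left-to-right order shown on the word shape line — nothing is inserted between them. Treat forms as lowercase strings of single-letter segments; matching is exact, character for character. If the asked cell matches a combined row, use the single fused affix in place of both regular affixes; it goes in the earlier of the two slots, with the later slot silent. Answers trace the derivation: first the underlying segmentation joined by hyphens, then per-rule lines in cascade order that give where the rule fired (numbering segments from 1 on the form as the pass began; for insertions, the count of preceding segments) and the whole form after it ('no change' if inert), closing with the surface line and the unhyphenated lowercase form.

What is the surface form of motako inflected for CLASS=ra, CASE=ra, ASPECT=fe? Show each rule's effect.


underlying: r-motako-f-egu
1. k -> g, p -> b, s -> z, t -> d / V _ V: fires at position(s) 4, 6: rmodagofegu
surface: rmodagofegu


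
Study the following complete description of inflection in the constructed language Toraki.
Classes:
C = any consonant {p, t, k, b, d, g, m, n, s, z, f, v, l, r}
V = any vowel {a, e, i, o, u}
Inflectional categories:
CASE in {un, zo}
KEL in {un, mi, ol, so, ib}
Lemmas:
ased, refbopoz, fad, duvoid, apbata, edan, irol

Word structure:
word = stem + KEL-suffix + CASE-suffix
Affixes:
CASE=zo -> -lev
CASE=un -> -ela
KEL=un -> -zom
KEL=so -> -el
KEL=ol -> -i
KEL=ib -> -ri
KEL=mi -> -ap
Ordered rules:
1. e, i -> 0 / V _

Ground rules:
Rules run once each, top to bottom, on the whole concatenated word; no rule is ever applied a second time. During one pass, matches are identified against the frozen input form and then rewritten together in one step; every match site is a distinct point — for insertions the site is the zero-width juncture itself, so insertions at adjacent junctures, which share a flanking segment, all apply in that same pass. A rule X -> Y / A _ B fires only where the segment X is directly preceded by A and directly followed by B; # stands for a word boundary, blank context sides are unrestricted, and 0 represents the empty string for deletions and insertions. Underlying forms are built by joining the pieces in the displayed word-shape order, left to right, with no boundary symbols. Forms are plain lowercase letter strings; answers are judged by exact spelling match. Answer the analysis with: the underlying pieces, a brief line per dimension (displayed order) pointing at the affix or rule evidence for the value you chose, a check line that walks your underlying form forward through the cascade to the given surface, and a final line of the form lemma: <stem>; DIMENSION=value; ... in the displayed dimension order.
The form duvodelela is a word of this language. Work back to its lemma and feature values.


underlying: duvoid-el-ela
CASE=un - signalled by the affix -ela
KEL=so - signalled by the affix -el
check: duvoidelela -> duvodelela
lemma: duvoid; CASE=un; KEL=so


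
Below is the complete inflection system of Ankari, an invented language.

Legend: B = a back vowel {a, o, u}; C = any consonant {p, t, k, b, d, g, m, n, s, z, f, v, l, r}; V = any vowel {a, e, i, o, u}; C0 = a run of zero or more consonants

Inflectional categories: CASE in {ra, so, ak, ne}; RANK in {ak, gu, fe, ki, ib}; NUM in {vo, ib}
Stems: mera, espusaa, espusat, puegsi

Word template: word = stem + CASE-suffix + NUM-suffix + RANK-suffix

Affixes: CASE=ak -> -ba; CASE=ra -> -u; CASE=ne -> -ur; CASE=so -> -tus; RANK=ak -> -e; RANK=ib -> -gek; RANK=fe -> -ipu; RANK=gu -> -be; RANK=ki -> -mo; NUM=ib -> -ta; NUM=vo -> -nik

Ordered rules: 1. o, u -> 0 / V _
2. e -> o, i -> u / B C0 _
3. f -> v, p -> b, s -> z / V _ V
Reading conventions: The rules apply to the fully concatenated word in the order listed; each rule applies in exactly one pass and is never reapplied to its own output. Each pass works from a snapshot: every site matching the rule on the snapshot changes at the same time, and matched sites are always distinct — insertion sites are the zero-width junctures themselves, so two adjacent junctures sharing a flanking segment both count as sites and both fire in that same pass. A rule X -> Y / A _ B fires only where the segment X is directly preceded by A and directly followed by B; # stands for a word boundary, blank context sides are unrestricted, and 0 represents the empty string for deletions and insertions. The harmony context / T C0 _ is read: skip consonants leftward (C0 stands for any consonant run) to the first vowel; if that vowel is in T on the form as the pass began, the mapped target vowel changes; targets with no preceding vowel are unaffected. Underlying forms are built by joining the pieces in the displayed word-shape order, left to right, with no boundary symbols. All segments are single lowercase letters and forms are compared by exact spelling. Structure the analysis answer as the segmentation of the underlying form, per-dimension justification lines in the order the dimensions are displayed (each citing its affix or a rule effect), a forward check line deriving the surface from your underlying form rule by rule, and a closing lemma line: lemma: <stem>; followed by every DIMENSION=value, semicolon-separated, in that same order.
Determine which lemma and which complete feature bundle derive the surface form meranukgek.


underlying: mera-u-nik-gek
CASE=ra - signalled by the affix -u
RANK=ib - signalled by the affix -gek
NUM=vo - signalled by the affix -nik
check: meraunikgek -> meranikgek -> meranukgek -> meranukgek
lemma: mera; CASE=ra; RANK=ib; NUM=vo


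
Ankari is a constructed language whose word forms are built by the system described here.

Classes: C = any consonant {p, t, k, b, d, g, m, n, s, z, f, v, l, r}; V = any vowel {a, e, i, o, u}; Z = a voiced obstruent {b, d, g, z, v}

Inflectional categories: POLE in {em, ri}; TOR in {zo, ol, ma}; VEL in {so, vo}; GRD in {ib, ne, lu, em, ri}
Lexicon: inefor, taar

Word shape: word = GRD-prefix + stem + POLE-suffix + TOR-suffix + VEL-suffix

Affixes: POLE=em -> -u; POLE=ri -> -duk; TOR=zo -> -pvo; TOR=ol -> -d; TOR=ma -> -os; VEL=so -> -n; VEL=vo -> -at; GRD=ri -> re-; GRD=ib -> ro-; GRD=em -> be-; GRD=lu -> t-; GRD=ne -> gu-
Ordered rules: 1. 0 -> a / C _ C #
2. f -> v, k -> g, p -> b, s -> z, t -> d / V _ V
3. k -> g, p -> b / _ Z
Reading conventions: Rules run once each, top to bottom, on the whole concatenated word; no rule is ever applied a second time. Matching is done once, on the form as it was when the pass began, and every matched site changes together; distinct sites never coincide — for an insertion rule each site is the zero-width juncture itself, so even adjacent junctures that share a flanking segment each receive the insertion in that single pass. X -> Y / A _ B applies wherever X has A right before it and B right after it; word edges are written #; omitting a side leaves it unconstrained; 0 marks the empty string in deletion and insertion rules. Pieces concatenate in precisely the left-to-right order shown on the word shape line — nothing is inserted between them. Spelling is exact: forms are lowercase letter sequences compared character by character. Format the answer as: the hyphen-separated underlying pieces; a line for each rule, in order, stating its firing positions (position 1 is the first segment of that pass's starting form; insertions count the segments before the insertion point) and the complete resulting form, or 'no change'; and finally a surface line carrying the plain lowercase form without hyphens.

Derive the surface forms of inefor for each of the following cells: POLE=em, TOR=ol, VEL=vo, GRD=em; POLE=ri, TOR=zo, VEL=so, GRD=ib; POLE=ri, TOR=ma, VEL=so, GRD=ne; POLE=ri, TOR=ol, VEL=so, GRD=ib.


cell POLE=em, TOR=ol, VEL=vo, GRD=em:
underlying: be-inefor-u-d-at
1. 0 -> a / C _ C #: no change
2. f -> v, k -> g, p -> b, s -> z, t -> d / V _ V: fires at position(s) 6: beinevorudat
3. k -> g, p -> b / _ Z: no change
surface: beinevorudat

cell POLE=ri, TOR=zo, VEL=so, GRD=ib:
underlying: ro-inefor-duk-pvo-n
1. 0 -> a / C _ C #: no change
2. f -> v, k -> g, p -> b, s -> z, t -> d / V _ V: fires at position(s) 6: roinevordukpvon
3. k -> g, p -> b / _ Z: fires at position(s) 12: roinevordukbvon
surface: roinevordukbvon

cell POLE=ri, TOR=ma, VEL=so, GRD=ne:
underlying: gu-inefor-duk-os-n
1. 0 -> a / C _ C #: inserts after position(s) 13: guinefordukosan
2. f -> v, k -> g, p -> b, s -> z, t -> d / V _ V: fires at position(s) 6, 11, 13: guinevordugozan
3. k -> g, p -> b / _ Z: no change
surface: guinevordugozan

cell POLE=ri, TOR=ol, VEL=so, GRD=ib:
underlying: ro-inefor-duk-d-n
1. 0 -> a / C _ C #: inserts after position(s) 12: roinefordukdan
2. f -> v, k -> g, p -> b, s -> z, t -> d / V _ V: fires at position(s) 6: roinevordukdan
3. k -> g, p -> b / _ Z: fires at position(s) 11: roinevordugdan
surface: roinevordugdan


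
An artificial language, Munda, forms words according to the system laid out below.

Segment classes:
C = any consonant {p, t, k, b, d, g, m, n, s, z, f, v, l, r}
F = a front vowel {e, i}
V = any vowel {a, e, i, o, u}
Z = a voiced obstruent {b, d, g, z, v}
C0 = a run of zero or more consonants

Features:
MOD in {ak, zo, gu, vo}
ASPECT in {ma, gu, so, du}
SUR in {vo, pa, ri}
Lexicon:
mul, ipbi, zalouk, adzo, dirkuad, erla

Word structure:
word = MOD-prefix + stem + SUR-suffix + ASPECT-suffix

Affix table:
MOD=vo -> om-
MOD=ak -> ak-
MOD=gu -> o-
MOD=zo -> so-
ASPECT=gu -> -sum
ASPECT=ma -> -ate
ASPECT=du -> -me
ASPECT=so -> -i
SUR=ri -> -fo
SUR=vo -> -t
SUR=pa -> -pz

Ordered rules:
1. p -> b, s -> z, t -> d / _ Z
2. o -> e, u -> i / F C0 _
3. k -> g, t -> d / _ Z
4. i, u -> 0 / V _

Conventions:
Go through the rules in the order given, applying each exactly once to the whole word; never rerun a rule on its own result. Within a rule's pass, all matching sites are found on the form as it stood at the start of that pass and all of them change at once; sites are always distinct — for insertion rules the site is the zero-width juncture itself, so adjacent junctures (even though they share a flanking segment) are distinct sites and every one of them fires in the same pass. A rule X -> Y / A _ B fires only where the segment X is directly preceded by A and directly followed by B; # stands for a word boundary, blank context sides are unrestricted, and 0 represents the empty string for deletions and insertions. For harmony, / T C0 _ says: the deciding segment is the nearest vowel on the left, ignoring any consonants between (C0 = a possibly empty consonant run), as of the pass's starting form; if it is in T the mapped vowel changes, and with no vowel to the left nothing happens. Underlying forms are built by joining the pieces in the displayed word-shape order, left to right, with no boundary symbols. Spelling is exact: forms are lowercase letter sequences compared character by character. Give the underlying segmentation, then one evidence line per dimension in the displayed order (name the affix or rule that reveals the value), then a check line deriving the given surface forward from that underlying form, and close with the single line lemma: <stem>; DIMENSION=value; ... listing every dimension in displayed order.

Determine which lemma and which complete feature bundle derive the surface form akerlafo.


underlying: ak-erla-fo-i
MOD=ak - signalled by the affix ak-
ASPECT=so - signalled by the affix -i
SUR=ri - signalled by the affix -fo
check: akerlafoi -> akerlafoi -> akerlafoi -> akerlafoi -> akerlafo
lemma: erla; MOD=ak; ASPECT=so; SUR=ri


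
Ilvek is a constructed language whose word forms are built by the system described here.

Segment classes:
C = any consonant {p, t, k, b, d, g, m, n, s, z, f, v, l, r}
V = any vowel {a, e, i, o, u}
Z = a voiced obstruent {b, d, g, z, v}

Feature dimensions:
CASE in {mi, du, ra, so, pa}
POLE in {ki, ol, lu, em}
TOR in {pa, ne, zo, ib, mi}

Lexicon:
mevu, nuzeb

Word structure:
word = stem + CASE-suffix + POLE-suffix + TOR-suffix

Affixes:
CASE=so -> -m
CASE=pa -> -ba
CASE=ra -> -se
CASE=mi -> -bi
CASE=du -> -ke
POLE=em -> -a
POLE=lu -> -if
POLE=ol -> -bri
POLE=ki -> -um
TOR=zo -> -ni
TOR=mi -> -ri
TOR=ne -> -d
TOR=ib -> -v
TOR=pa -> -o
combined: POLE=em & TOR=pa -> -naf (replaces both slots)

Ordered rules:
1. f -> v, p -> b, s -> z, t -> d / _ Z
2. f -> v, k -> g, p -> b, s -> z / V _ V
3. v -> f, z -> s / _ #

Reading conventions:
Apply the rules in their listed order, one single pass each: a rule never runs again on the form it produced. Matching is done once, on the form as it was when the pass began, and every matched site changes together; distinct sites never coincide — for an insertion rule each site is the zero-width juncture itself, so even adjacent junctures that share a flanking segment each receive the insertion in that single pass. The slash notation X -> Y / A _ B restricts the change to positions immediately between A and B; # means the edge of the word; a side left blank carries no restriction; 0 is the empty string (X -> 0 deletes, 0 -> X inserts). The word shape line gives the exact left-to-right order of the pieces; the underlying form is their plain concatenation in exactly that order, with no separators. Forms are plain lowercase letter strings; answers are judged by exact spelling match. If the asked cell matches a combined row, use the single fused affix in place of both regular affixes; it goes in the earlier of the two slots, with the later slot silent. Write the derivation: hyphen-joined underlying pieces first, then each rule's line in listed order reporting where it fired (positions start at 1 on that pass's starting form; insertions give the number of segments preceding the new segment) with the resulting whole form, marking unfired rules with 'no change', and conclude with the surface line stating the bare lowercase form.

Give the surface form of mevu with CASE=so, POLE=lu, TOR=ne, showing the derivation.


underlying: mevu-m-if-d
1. f -> v, p -> b, s -> z, t -> d / _ Z: fires at position(s) 7: mevumivd
2. f -> v, k -> g, p -> b, s -> z / V _ V: no change
3. v -> f, z -> s / _ #: no change
surface: mevumivd


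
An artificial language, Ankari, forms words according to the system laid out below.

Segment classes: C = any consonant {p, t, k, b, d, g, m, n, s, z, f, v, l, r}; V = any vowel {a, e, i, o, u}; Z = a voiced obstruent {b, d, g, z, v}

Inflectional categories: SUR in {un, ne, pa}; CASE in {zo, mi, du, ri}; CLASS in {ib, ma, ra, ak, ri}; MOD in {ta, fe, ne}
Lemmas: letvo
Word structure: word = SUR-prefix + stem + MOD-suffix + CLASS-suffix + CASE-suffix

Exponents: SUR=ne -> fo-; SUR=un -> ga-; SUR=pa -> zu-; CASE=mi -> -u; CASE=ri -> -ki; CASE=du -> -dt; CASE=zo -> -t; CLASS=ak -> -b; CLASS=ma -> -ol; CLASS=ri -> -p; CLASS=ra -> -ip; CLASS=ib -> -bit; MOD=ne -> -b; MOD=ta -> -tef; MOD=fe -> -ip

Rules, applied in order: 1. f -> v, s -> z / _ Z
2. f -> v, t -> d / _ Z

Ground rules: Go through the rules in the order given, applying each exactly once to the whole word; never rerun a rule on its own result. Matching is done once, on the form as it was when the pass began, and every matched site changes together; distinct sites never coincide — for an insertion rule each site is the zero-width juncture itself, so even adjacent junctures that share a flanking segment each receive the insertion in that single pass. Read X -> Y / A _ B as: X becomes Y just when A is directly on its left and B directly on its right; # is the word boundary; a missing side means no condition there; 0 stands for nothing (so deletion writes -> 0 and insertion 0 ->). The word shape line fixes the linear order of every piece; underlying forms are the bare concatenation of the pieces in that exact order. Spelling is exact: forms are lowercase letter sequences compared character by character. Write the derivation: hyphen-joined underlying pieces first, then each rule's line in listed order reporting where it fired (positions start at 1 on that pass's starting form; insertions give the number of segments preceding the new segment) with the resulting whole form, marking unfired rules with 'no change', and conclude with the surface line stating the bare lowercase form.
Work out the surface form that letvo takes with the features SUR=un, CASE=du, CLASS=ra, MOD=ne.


underlying: ga-letvo-b-ip-dt
1. f -> v, s -> z / _ Z: no change
2. f -> v, t -> d / _ Z: fires at position(s) 5: galedvobipdt
surface: galedvobipdt


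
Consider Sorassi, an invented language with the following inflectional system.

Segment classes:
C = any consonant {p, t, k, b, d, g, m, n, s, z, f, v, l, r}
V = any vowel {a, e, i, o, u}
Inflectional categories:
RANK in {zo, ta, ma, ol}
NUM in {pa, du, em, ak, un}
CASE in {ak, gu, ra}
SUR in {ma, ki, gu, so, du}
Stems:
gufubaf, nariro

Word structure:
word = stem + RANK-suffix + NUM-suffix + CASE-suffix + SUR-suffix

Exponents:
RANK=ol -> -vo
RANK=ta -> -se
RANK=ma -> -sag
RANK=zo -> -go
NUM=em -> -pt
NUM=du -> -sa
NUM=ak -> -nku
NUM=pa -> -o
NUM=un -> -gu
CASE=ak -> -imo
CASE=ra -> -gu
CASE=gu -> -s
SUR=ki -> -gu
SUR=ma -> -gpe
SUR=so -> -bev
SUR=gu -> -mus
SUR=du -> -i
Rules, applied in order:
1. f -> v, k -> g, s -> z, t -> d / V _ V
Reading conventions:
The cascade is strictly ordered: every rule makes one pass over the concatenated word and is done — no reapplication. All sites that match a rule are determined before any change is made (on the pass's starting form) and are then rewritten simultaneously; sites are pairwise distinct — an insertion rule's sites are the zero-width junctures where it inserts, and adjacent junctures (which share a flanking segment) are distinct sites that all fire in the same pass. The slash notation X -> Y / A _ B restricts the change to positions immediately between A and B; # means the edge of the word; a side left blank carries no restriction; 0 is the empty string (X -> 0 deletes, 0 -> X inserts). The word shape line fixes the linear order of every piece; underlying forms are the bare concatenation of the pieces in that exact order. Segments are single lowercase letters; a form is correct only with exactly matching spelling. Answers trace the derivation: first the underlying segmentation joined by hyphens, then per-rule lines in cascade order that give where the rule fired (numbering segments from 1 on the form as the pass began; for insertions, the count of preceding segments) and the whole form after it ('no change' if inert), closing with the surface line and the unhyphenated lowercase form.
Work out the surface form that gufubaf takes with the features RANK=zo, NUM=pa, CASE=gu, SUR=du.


underlying: gufubaf-go-o-s-i
1. f -> v, k -> g, s -> z, t -> d / V _ V: fires at position(s) 3, 11: guvubafgoozi
surface: guvubafgoozi
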